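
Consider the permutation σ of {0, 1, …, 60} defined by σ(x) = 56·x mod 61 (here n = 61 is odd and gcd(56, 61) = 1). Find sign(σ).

Trace 47: π^k(47) = [47, 9, 16, 42, 34, 13, 57] for k=0..6.
Cycle type of π: 15×4 + 1; total 5 cycles.
61 − 5 = 56 transpositions; sign(π) = (−1)^56 = +1.
Via Zolotarev, sign(π_{56}) = (56|61) = +1.

+1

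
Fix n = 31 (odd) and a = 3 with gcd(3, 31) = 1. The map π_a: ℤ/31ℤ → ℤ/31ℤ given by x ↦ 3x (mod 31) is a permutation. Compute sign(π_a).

Start at x=29: 29 → 25 → 13 → 8 → 24 → 10 → 30 → … (one orbit).
The orbit structure of x ↦ 3x mod 31: 2 orbits of sizes [30, 1].
31 − 2 = 29 transpositions; sign(π) = (−1)^29 = -1.

-1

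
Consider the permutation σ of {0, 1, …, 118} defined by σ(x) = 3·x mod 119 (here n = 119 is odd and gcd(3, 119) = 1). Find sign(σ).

Start at x=4: 4 → 12 → 36 → 108 → 86 → 20 → 60 → … (one orbit).
π_3 has 5 disjoint cycles with lengths [48, 48, 16, 6, 1] on {0,…,118}.
With 5 cycles on 119 points, sign = (−1)^{119−5} = +1.

+1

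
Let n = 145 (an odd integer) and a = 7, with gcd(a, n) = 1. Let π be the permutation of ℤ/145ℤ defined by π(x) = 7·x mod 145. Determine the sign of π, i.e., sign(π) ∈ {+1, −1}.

-1

Trace 24: π^k(24) = [24, 23, 16, 112, 59, 123, 136] for k=0..6.
Decompose π into cycles: lengths [28, 28, 28, 28, 7, 7, 7, 7, 4, 1] (10 cycles, including the fixed point 0).
10 cycles on 145: each ℓ→(−1)^(ℓ−1), product (−1)^135 = -1.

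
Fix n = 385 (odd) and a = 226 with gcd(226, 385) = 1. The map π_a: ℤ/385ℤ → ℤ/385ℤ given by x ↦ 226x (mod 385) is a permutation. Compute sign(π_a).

Orbit of 86 under x↦226x: [86, 186, 71, 261, 81, 211, 331]… (length divides ord_385(226)).
Decompose π into cycles: lengths [30, 30, 30, 30, 30, 30, 30, 30, 30, 30, 10, 10, 10, 10, 10, 3, 3, 3, 3, 3, 3, 3, 3, 3, 3, 1, 1, 1, 1, 1] (30 cycles, including the fixed point 0).
Σ(ℓ_i−1) = 385−30 = 355; sign = (−1)^355 = -1.
Via Zolotarev, sign(π_{226}) = (226|385) = -1.

-1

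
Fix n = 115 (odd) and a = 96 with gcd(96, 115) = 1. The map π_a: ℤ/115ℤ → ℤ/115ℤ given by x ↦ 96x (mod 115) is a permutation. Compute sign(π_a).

Orbit of 16 under x↦96x: [16, 41, 26, 81, 71, 31, 101]… (length divides ord_115(96)).
15 cycles of lengths [11, 11, 11, 11, 11, 11, 11, 11, 11, 11, 1, 1, 1, 1, 1].
115 − 15 = 100 transpositions; sign(π) = (−1)^100 = +1.
Check: (96/115) = +1 by Zolotarev.

+1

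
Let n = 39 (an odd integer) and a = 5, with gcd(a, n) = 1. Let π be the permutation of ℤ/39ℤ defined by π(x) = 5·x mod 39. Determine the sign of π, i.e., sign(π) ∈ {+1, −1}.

+1

Trace 8: π^k(8) = [8, 1, 5, 25] for k=0..3.
Cycle type of π: 4×9 + 2 + 1; total 11 cycles.
sign(π) = (−1)^{n − #cycles} = (−1)^{39−11} = (−1)^28 = +1.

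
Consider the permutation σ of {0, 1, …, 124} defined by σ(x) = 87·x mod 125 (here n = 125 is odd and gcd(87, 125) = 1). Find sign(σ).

-1

Orbit of 89 under x↦87x: [89, 118, 16, 17, 104, 48, 51]… (length divides ord_125(87)).
Cycle type of π: 100 + 20 + 4 + 1; total 4 cycles.
125 − 4 = 121 transpositions; sign(π) = (−1)^121 = -1.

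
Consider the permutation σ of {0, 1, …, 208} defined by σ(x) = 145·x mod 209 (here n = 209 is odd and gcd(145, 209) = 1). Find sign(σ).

Orbit of 163 under x↦145x: [163, 18, 102, 160, 1, 145, 125]… (length divides ord_209(145)).
π_145 has 11 disjoint cycles with lengths [30, 30, 30, 30, 30, 30, 10, 6, 6, 6, 1] on {0,…,208}.
n − c = 209 − 11 = 198; sign = (−1)^198 = +1.

+1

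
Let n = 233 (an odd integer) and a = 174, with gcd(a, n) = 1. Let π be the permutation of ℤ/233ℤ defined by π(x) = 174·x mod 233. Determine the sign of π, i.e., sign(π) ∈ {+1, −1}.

-1

Start at x=145: 145 → 66 → 67 → 8 → 227 → 121 → 84 → … (one orbit).
2 cycles of lengths [232, 1].
With 2 cycles on 233 points, sign = (−1)^{233−2} = -1.
Zolotarev: (174|233) = -1, matching the cycle-count sign.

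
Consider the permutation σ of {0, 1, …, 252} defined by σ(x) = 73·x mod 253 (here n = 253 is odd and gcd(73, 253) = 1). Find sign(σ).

Orbit of 62 under x↦73x: [62, 225, 233, 58, 186, 169, 193]… (length divides ord_253(73)).
Decompose π into cycles: lengths [110, 110, 11, 11, 10, 1] (6 cycles, including the fixed point 0).
Σ(ℓ_i−1) = 253−6 = 247; sign = (−1)^247 = -1.

-1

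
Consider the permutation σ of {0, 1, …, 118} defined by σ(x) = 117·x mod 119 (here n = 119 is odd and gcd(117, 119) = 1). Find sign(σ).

Orbit of 67 under x↦117x: [67, 104, 30, 59, 1, 117, 4]… (length divides ord_119(117)).
π_117 has 8 disjoint cycles with lengths [24, 24, 24, 24, 8, 8, 6, 1] on {0,…,118}.
8 cycles on 119: each ℓ→(−1)^(ℓ−1), product (−1)^111 = -1.
Zolotarev: (117|119) = -1, matching the cycle-count sign.

-1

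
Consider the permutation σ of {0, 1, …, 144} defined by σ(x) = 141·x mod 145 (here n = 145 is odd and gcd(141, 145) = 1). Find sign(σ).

Start at x=16: 16 → 81 → 111 → 136 → 36 → 1 → 141 → 16 (one orbit).
π_141 has 25 disjoint cycles with lengths [7, 7, 7, 7, 7, 7, 7, 7, 7, 7, 7, 7, 7, 7, 7, 7, 7, 7, 7, 7, 1, 1, 1, 1, 1] on {0,…,144}.
n − c = 145 − 25 = 120; sign = (−1)^120 = +1.

+1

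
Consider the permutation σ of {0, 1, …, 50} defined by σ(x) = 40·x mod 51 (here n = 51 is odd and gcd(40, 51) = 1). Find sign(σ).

Start at x=22: 22 → 13 → 10 → 43 → 37 → 1 → 40 → … (one orbit).
π_40 has 6 disjoint cycles with lengths [16, 16, 16, 1, 1, 1] on {0,…,50}.
sign(π) = (−1)^{n − #cycles} = (−1)^{51−6} = (−1)^45 = -1.
Check: (40/51) = -1 by Zolotarev.

-1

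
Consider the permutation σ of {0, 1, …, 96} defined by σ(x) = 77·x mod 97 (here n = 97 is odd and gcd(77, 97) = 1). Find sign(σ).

Orbit of 27 under x↦77x: [27, 42, 33, 19, 8, 34, 96]… (length divides ord_97(77)).
Decompose π into cycles: lengths [32, 32, 32, 1] (4 cycles, including the fixed point 0).
97 − 4 = 93 transpositions; sign(π) = (−1)^93 = -1.

-1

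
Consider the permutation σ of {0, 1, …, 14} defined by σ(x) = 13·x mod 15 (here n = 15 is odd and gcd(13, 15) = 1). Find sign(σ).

Trace 7: π^k(7) = [7, 1, 13, 4] for k=0..3.
π_13 has 6 disjoint cycles with lengths [4, 4, 4, 1, 1, 1] on {0,…,14}.
sign(π) = (−1)^{n − #cycles} = (−1)^{15−6} = (−1)^9 = -1.
Via Zolotarev, sign(π_{13}) = (13|15) = -1.

-1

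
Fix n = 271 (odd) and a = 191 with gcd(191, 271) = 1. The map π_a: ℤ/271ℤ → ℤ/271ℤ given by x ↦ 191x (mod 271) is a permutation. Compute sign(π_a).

-1

Start at x=242: 242 → 152 → 35 → 181 → 154 → 146 → 244 → … (one orbit).
π_191 has 4 disjoint cycles with lengths [90, 90, 90, 1] on {0,…,270}.
Σ(ℓ_i−1) = 271−4 = 267; sign = (−1)^267 = -1.
The Jacobi symbol (191|271) = -1 (Zolotarev) agrees.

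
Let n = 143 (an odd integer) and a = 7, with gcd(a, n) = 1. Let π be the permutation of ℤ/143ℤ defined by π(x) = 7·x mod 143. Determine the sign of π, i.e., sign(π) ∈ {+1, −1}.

Start at x=123: 123 → 3 → 21 → 4 → 28 → 53 → 85 → … (one orbit).
Cycle type of π: 60×2 + 12 + 10 + 1; total 5 cycles.
sign(π) = (−1)^{n − #cycles} = (−1)^{143−5} = (−1)^138 = +1.

+1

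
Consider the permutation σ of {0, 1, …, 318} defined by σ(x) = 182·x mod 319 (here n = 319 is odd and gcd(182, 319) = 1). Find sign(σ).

+1

Start at x=85: 85 → 158 → 46 → 78 → 160 → 91 → 293 → … (one orbit).
Cycle lengths of π_182 on ℤ/319ℤ: [140, 140, 28, 10, 1]; 5 cycles in total.
5 cycles on 319: each ℓ→(−1)^(ℓ−1), product (−1)^314 = +1.
(182|319)_J = +1 (Zolotarev's lemma cross-check).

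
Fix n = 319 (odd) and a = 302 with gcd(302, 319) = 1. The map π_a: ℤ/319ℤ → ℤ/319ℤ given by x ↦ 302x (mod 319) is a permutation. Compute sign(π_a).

-1

Orbit of 273 under x↦302x: [273, 144, 104, 146, 70, 86, 133]… (length divides ord_319(302)).
Decompose π into cycles: lengths [20, 20, 20, 20, 20, 20, 20, 20, 20, 20, 20, 20, 20, 20, 5, 5, 4, 4, 4, 4, 4, 4, 4, 1] (24 cycles, including the fixed point 0).
sign(π) = (−1)^{n − #cycles} = (−1)^{319−24} = (−1)^295 = -1.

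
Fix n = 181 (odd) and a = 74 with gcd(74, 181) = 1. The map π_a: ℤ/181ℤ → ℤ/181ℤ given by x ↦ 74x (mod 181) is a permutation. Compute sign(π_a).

-1

Orbit of 74 under x↦74x: [74, 46, 146, 125, 19, 139, 150]… (length divides ord_181(74)).
π_74 has 10 disjoint cycles with lengths [20, 20, 20, 20, 20, 20, 20, 20, 20, 1] on {0,…,180}.
Σ(ℓ_i−1) = 181−10 = 171; sign = (−1)^171 = -1.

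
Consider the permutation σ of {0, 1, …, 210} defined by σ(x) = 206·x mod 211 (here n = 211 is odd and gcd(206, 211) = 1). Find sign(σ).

-1

Trace 76: π^k(76) = [76, 42, 1, 206, 25, 86, 203] for k=0..6.
The orbit structure of x ↦ 206x mod 211: 4 orbits of sizes [70, 70, 70, 1].
211 − 4 = 207 transpositions; sign(π) = (−1)^207 = -1.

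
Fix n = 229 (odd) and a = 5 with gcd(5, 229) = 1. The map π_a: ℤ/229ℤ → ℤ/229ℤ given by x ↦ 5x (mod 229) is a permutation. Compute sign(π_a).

Orbit of 58 under x↦5x: [58, 61, 76, 151, 68, 111, 97]… (length divides ord_229(5)).
Decompose π into cycles: lengths [114, 114, 1] (3 cycles, including the fixed point 0).
3 cycles on 229: each ℓ→(−1)^(ℓ−1), product (−1)^226 = +1.
Zolotarev: (5|229) = +1, matching the cycle-count sign.

+1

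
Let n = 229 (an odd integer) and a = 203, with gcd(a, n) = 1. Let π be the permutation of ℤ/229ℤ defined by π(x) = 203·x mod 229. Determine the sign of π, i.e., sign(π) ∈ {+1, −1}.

+1

Trace 42: π^k(42) = [42, 53, 225, 104, 44, 1, 203] for k=0..6.
Cycle lengths of π_203 on ℤ/229ℤ: [19, 19, 19, 19, 19, 19, 19, 19, 19, 19, 19, 19, 1]; 13 cycles in total.
With 13 cycles on 229 points, sign = (−1)^{229−13} = +1.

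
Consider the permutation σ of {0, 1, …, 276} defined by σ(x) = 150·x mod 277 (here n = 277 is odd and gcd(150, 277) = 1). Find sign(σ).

-1

Start at x=246: 246 → 59 → 263 → 116 → 226 → 106 → 111 → … (one orbit).
The orbit structure of x ↦ 150x mod 277: 2 orbits of sizes [276, 1].
n − c = 277 − 2 = 275; sign = (−1)^275 = -1.
Via Zolotarev, sign(π_{150}) = (150|277) = -1.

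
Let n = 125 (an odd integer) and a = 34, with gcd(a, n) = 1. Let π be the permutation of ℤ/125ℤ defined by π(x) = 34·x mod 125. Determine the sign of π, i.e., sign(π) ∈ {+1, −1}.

+1

Start at x=89: 89 → 26 → 9 → 56 → 29 → 111 → 24 → … (one orbit).
The orbit structure of x ↦ 34x mod 125: 7 orbits of sizes [50, 50, 10, 10, 2, 2, 1].
n − c = 125 − 7 = 118; sign = (−1)^118 = +1.
Zolotarev: (34|125) = +1, matching the cycle-count sign.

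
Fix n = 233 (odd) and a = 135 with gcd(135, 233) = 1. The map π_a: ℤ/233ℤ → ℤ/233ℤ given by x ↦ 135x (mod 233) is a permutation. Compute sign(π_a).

Orbit of 64 under x↦135x: [64, 19, 2, 37, 102, 23, 76]… (length divides ord_233(135)).
Decompose π into cycles: lengths [29, 29, 29, 29, 29, 29, 29, 29, 1] (9 cycles, including the fixed point 0).
sign(π) = (−1)^{n − #cycles} = (−1)^{233−9} = (−1)^224 = +1.

+1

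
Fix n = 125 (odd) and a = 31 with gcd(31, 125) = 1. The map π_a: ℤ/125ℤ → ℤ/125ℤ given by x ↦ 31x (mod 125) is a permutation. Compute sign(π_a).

+1

Trace 116: π^k(116) = [116, 96, 101, 6, 61, 16, 121] for k=0..6.
The orbit structure of x ↦ 31x mod 125: 13 orbits of sizes [25, 25, 25, 25, 5, 5, 5, 5, 1, 1, 1, 1, 1].
n − c = 125 − 13 = 112; sign = (−1)^112 = +1.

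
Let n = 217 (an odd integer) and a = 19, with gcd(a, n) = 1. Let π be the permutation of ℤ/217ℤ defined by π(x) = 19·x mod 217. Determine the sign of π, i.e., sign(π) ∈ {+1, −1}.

-1

Trace 132: π^k(132) = [132, 121, 129, 64, 131, 102, 202] for k=0..6.
Decompose π into cycles: lengths [30, 30, 30, 30, 30, 30, 15, 15, 6, 1] (10 cycles, including the fixed point 0).
Σ(ℓ_i−1) = 217−10 = 207; sign = (−1)^207 = -1.
(19|217)_J = -1 (Zolotarev's lemma cross-check).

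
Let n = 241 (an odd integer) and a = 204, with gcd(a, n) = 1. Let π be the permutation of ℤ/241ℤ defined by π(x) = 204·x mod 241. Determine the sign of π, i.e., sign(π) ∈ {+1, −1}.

-1

Start at x=220: 220 → 54 → 171 → 180 → 88 → 118 → 213 → … (one orbit).
π_204 has 2 disjoint cycles with lengths [240, 1] on {0,…,240}.
sign(π) = (−1)^{n − #cycles} = (−1)^{241−2} = (−1)^239 = -1.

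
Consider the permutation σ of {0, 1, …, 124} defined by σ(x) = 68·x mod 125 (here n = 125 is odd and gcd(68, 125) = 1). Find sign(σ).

-1

Trace 68: π^k(68) = [68, 124, 57, 1] for k=0..3.
The orbit structure of x ↦ 68x mod 125: 32 orbits of sizes [4, 4, 4, 4, 4, 4, 4, 4, 4, 4, 4, 4, 4, 4, 4, 4, 4, 4, 4, 4, 4, 4, 4, 4, 4, 4, 4, 4, 4, 4, 4, 1].
n − c = 125 − 32 = 93; sign = (−1)^93 = -1.
(68|125)_J = -1 (Zolotarev's lemma cross-check).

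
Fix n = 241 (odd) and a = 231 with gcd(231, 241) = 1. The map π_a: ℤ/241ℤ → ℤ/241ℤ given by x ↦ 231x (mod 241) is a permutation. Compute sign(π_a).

+1

Trace 225: π^k(225) = [225, 160, 87, 94, 24, 1, 231] for k=0..6.
17 cycles of lengths [15, 15, 15, 15, 15, 15, 15, 15, 15, 15, 15, 15, 15, 15, 15, 15, 1].
sign(π) = (−1)^{n − #cycles} = (−1)^{241−17} = (−1)^224 = +1.
Zolotarev: (231|241) = +1, matching the cycle-count sign.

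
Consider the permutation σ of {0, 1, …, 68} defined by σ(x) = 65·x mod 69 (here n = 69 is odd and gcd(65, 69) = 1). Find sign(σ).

Trace 56: π^k(56) = [56, 52, 68, 4, 53, 64, 20] for k=0..6.
π_65 has 5 disjoint cycles with lengths [22, 22, 22, 2, 1] on {0,…,68}.
sign(π) = (−1)^{n − #cycles} = (−1)^{69−5} = (−1)^64 = +1.

+1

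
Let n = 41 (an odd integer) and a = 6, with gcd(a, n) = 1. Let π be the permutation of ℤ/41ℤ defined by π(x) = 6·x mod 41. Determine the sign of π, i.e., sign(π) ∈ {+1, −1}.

-1

Orbit of 36 under x↦6x: [36, 11, 25, 27, 39, 29, 10]… (length divides ord_41(6)).
Cycle lengths of π_6 on ℤ/41ℤ: [40, 1]; 2 cycles in total.
With 2 cycles on 41 points, sign = (−1)^{41−2} = -1.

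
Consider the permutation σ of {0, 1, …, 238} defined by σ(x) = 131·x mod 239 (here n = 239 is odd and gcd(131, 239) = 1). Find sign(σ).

Trace 9: π^k(9) = [9, 223, 55, 35, 44, 28, 83] for k=0..6.
2 cycles of lengths [238, 1].
n − c = 239 − 2 = 237; sign = (−1)^237 = -1.
Check: (131/239) = -1 by Zolotarev.

-1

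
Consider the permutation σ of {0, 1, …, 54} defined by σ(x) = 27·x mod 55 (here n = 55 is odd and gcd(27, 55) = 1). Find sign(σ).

-1

Start at x=4: 4 → 53 → 1 → 27 → 14 → 48 → 31 → … (one orbit).
6 cycles of lengths [20, 20, 5, 5, 4, 1].
Σ(ℓ_i−1) = 55−6 = 49; sign = (−1)^49 = -1.
(27|55)_J = -1 (Zolotarev's lemma cross-check).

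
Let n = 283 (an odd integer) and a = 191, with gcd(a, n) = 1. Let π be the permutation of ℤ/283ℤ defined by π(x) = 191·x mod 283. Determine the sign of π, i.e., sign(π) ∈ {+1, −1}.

-1

Trace 119: π^k(119) = [119, 89, 19, 233, 72, 168, 109] for k=0..6.
π_191 has 2 disjoint cycles with lengths [282, 1] on {0,…,282}.
Σ(ℓ_i−1) = 283−2 = 281; sign = (−1)^281 = -1.
Zolotarev: (191|283) = -1, matching the cycle-count sign.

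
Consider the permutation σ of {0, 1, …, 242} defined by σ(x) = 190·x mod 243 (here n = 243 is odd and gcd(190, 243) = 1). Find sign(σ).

+1

Orbit of 163 under x↦190x: [163, 109, 55, 1, 190, 136, 82]… (length divides ord_243(190)).
Cycle type of π: 9×18 + 3×18 + 1×27; total 63 cycles.
n − c = 243 − 63 = 180; sign = (−1)^180 = +1.
Zolotarev: (190|243) = +1, matching the cycle-count sign.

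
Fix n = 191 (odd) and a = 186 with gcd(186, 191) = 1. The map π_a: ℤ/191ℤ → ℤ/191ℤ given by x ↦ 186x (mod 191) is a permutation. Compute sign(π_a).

Trace 136: π^k(136) = [136, 84, 153, 190, 5, 166, 125] for k=0..6.
Decompose π into cycles: lengths [38, 38, 38, 38, 38, 1] (6 cycles, including the fixed point 0).
6 cycles on 191: each ℓ→(−1)^(ℓ−1), product (−1)^185 = -1.

-1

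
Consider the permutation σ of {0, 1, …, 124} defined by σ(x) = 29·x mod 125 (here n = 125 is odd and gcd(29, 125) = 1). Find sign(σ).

Orbit of 64 under x↦29x: [64, 106, 74, 21, 109, 36, 44]… (length divides ord_125(29)).
π_29 has 7 disjoint cycles with lengths [50, 50, 10, 10, 2, 2, 1] on {0,…,124}.
Σ(ℓ_i−1) = 125−7 = 118; sign = (−1)^118 = +1.

+1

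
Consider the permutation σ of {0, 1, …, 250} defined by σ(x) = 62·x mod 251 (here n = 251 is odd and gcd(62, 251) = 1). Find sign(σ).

Trace 85: π^k(85) = [85, 250, 189, 172, 122, 34, 100] for k=0..6.
Cycle type of π: 250 + 1; total 2 cycles.
Σ(ℓ_i−1) = 251−2 = 249; sign = (−1)^249 = -1.
Via Zolotarev, sign(π_{62}) = (62|251) = -1.

-1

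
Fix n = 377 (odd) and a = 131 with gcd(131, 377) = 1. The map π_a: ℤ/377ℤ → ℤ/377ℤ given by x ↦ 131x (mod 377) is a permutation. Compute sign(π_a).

-1

Orbit of 105 under x↦131x: [105, 183, 222, 53, 157, 209, 235]… (length divides ord_377(131)).
26 cycles of lengths [28, 28, 28, 28, 28, 28, 28, 28, 28, 28, 28, 28, 28, 1, 1, 1, 1, 1, 1, 1, 1, 1, 1, 1, 1, 1].
sign(π) = (−1)^{n − #cycles} = (−1)^{377−26} = (−1)^351 = -1.
Zolotarev: (131|377) = -1, matching the cycle-count sign.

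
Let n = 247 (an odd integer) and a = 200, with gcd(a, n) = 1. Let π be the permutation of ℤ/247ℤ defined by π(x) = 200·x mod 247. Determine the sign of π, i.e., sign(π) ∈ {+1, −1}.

Trace 122: π^k(122) = [122, 194, 21, 1, 200, 233, 164] for k=0..6.
The orbit structure of x ↦ 200x mod 247: 11 orbits of sizes [36, 36, 36, 36, 36, 36, 18, 4, 4, 4, 1].
11 cycles on 247: each ℓ→(−1)^(ℓ−1), product (−1)^236 = +1.
Check: (200/247) = +1 by Zolotarev.

+1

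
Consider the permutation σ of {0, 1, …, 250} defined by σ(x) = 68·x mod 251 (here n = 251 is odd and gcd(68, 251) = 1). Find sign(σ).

Orbit of 22 under x↦68x: [22, 241, 73, 195, 208, 88, 211]… (length divides ord_251(68)).
π_68 has 3 disjoint cycles with lengths [125, 125, 1] on {0,…,250}.
sign(π) = (−1)^{n − #cycles} = (−1)^{251−3} = (−1)^248 = +1.
Zolotarev: (68|251) = +1, matching the cycle-count sign.

+1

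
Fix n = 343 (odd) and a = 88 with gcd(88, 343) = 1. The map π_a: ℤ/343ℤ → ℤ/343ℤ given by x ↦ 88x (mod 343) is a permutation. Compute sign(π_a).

Trace 211: π^k(211) = [211, 46, 275, 190, 256, 233, 267] for k=0..6.
Cycle type of π: 147×2 + 21×2 + 3×2 + 1; total 7 cycles.
343 − 7 = 336 transpositions; sign(π) = (−1)^336 = +1.

+1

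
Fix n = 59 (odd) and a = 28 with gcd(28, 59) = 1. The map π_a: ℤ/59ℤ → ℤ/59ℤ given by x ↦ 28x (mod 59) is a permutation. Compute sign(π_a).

+1

Start at x=16: 16 → 35 → 36 → 5 → 22 → 26 → 20 → … (one orbit).
3 cycles of lengths [29, 29, 1].
n − c = 59 − 3 = 56; sign = (−1)^56 = +1.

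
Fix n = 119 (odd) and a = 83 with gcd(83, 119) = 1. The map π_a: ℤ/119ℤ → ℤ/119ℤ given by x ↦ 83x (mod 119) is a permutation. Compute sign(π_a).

Start at x=111: 111 → 50 → 104 → 64 → 76 → 1 → 83 → … (one orbit).
π_83 has 18 disjoint cycles with lengths [8, 8, 8, 8, 8, 8, 8, 8, 8, 8, 8, 8, 8, 8, 2, 2, 2, 1] on {0,…,118}.
Σ(ℓ_i−1) = 119−18 = 101; sign = (−1)^101 = -1.
Check: (83/119) = -1 by Zolotarev.

-1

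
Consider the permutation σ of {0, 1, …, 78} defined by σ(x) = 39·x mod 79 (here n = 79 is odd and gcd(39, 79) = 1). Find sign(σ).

Start at x=65: 65 → 7 → 36 → 61 → 9 → 35 → 22 → … (one orbit).
π_39 has 2 disjoint cycles with lengths [78, 1] on {0,…,78}.
sign(π) = (−1)^{n − #cycles} = (−1)^{79−2} = (−1)^77 = -1.
(39|79)_J = -1 (Zolotarev's lemma cross-check).

-1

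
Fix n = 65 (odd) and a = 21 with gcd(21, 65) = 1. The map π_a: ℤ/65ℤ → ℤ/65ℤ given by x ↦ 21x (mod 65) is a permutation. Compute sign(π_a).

Start at x=31: 31 → 1 → 21 → 51 → 31 (one orbit).
20 cycles of lengths [4, 4, 4, 4, 4, 4, 4, 4, 4, 4, 4, 4, 4, 4, 4, 1, 1, 1, 1, 1].
Σ(ℓ_i−1) = 65−20 = 45; sign = (−1)^45 = -1.

-1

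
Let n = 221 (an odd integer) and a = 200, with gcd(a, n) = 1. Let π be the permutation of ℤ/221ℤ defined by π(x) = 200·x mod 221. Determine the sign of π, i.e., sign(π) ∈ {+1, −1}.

Orbit of 220 under x↦200x: [220, 21, 1, 200]… (length divides ord_221(200)).
Cycle type of π: 4×55 + 1; total 56 cycles.
n − c = 221 − 56 = 165; sign = (−1)^165 = -1.

-1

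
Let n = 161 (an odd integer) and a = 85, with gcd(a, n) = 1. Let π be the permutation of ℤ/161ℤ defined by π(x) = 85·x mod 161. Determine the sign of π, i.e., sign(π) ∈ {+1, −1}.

Orbit of 8 under x↦85x: [8, 36, 1, 85, 141, 71, 78]… (length divides ord_161(85)).
Cycle lengths of π_85 on ℤ/161ℤ: [11, 11, 11, 11, 11, 11, 11, 11, 11, 11, 11, 11, 11, 11, 1, 1, 1, 1, 1, 1, 1]; 21 cycles in total.
21 cycles on 161: each ℓ→(−1)^(ℓ−1), product (−1)^140 = +1.
The Jacobi symbol (85|161) = +1 (Zolotarev) agrees.

+1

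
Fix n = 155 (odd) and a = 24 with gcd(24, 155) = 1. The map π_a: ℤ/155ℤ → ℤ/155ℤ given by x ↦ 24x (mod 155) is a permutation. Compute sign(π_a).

-1

Orbit of 36 under x↦24x: [36, 89, 121, 114, 101, 99, 51]… (length divides ord_155(24)).
Cycle type of π: 30×5 + 2×2 + 1; total 8 cycles.
155 − 8 = 147 transpositions; sign(π) = (−1)^147 = -1.
(24|155)_J = -1 (Zolotarev's lemma cross-check).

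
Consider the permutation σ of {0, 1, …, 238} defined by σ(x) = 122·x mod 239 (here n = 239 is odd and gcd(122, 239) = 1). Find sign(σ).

+1

Start at x=64: 64 → 160 → 161 → 44 → 110 → 36 → 90 → … (one orbit).
Cycle lengths of π_122 on ℤ/239ℤ: [119, 119, 1]; 3 cycles in total.
sign(π) = (−1)^{n − #cycles} = (−1)^{239−3} = (−1)^236 = +1.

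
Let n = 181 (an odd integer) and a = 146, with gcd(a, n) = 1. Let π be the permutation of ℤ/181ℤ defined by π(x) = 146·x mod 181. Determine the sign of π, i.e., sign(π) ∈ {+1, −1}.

Start at x=159: 159 → 46 → 19 → 59 → 107 → 56 → 31 → … (one orbit).
π_146 has 10 disjoint cycles with lengths [20, 20, 20, 20, 20, 20, 20, 20, 20, 1] on {0,…,180}.
10 cycles on 181: each ℓ→(−1)^(ℓ−1), product (−1)^171 = -1.
(146|181)_J = -1 (Zolotarev's lemma cross-check).

-1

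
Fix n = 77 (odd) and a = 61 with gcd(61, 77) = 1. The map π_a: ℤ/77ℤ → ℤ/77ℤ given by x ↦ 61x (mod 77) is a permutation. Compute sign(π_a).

+1

Orbit of 62 under x↦61x: [62, 9, 10, 71, 19, 4, 13]… (length divides ord_77(61)).
5 cycles of lengths [30, 30, 10, 6, 1].
sign(π) = (−1)^{n − #cycles} = (−1)^{77−5} = (−1)^72 = +1.
(61|77)_J = +1 (Zolotarev's lemma cross-check).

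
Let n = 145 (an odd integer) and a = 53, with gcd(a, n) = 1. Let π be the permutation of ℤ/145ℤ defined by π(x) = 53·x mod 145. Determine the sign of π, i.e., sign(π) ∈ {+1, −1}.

-1

Trace 139: π^k(139) = [139, 117, 111, 83, 49, 132, 36] for k=0..6.
π_53 has 10 disjoint cycles with lengths [28, 28, 28, 28, 7, 7, 7, 7, 4, 1] on {0,…,144}.
With 10 cycles on 145 points, sign = (−1)^{145−10} = -1.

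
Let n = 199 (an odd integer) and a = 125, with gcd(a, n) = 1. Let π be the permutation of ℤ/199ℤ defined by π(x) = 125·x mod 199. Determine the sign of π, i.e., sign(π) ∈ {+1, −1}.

Orbit of 188 under x↦125x: [188, 18, 61, 63, 114, 121, 1]… (length divides ord_199(125)).
The orbit structure of x ↦ 125x mod 199: 19 orbits of sizes [11, 11, 11, 11, 11, 11, 11, 11, 11, 11, 11, 11, 11, 11, 11, 11, 11, 11, 1].
Σ(ℓ_i−1) = 199−19 = 180; sign = (−1)^180 = +1.

+1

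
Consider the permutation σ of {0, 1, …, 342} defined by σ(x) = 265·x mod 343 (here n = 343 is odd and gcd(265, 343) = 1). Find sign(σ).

-1

Start at x=153: 153 → 71 → 293 → 127 → 41 → 232 → 83 → … (one orbit).
π_265 has 10 disjoint cycles with lengths [98, 98, 98, 14, 14, 14, 2, 2, 2, 1] on {0,…,342}.
With 10 cycles on 343 points, sign = (−1)^{343−10} = -1.
(265|343)_J = -1 (Zolotarev's lemma cross-check).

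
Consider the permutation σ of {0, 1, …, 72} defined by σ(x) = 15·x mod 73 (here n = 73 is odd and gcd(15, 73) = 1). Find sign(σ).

-1

Trace 52: π^k(52) = [52, 50, 20, 8, 47, 48, 63] for k=0..6.
π_15 has 2 disjoint cycles with lengths [72, 1] on {0,…,72}.
sign(π) = (−1)^{n − #cycles} = (−1)^{73−2} = (−1)^71 = -1.
Zolotarev: (15|73) = -1, matching the cycle-count sign.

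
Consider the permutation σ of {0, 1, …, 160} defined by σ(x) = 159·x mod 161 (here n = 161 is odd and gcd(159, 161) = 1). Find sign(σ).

+1

Start at x=141: 141 → 40 → 81 → 160 → 2 → 157 → 8 → … (one orbit).
π_159 has 5 disjoint cycles with lengths [66, 66, 22, 6, 1] on {0,…,160}.
5 cycles on 161: each ℓ→(−1)^(ℓ−1), product (−1)^156 = +1.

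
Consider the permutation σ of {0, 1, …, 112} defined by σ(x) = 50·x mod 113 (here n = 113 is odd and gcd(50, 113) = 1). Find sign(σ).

+1

Start at x=52: 52 → 1 → 50 → 14 → 22 → 83 → 82 → … (one orbit).
Decompose π into cycles: lengths [56, 56, 1] (3 cycles, including the fixed point 0).
n − c = 113 − 3 = 110; sign = (−1)^110 = +1.
(50|113)_J = +1 (Zolotarev's lemma cross-check).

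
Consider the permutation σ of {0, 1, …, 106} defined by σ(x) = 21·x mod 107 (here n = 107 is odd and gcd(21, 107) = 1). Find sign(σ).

Start at x=5: 5 → 105 → 65 → 81 → 96 → 90 → 71 → … (one orbit).
Cycle lengths of π_21 on ℤ/107ℤ: [106, 1]; 2 cycles in total.
107 − 2 = 105 transpositions; sign(π) = (−1)^105 = -1.
The Jacobi symbol (21|107) = -1 (Zolotarev) agrees.

-1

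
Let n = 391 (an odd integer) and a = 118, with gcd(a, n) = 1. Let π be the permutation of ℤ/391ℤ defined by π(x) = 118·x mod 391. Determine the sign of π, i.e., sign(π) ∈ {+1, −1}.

Orbit of 288 under x↦118x: [288, 358, 16, 324, 305, 18, 169]… (length divides ord_391(118)).
27 cycles of lengths [22, 22, 22, 22, 22, 22, 22, 22, 22, 22, 22, 22, 22, 22, 22, 22, 11, 11, 2, 2, 2, 2, 2, 2, 2, 2, 1].
With 27 cycles on 391 points, sign = (−1)^{391−27} = +1.
Check: (118/391) = +1 by Zolotarev.

+1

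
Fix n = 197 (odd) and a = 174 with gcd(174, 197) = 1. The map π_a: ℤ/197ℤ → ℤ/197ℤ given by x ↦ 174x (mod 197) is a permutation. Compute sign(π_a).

+1

Orbit of 36 under x↦174x: [36, 157, 132, 116, 90, 97, 133]… (length divides ord_197(174)).
Decompose π into cycles: lengths [98, 98, 1] (3 cycles, including the fixed point 0).
sign(π) = (−1)^{n − #cycles} = (−1)^{197−3} = (−1)^194 = +1.
The Jacobi symbol (174|197) = +1 (Zolotarev) agrees.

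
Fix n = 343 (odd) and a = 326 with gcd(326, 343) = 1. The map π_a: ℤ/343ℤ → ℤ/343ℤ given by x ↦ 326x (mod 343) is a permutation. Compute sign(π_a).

Orbit of 316 under x↦326x: [316, 116, 86, 253, 158, 58, 43]… (length divides ord_343(326)).
Cycle lengths of π_326 on ℤ/343ℤ: [147, 147, 21, 21, 3, 3, 1]; 7 cycles in total.
343 − 7 = 336 transpositions; sign(π) = (−1)^336 = +1.

+1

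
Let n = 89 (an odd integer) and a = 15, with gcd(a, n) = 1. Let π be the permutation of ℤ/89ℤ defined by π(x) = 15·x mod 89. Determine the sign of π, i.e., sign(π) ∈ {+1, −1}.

-1

Trace 42: π^k(42) = [42, 7, 16, 62, 40, 66, 11] for k=0..6.
2 cycles of lengths [88, 1].
2 cycles on 89: each ℓ→(−1)^(ℓ−1), product (−1)^87 = -1.
(15|89)_J = -1 (Zolotarev's lemma cross-check).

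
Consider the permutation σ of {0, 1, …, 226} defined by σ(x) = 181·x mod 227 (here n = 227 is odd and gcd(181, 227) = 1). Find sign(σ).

Trace 40: π^k(40) = [40, 203, 196, 64, 7, 132, 57] for k=0..6.
π_181 has 3 disjoint cycles with lengths [113, 113, 1] on {0,…,226}.
sign(π) = (−1)^{n − #cycles} = (−1)^{227−3} = (−1)^224 = +1.
(181|227)_J = +1 (Zolotarev's lemma cross-check).

+1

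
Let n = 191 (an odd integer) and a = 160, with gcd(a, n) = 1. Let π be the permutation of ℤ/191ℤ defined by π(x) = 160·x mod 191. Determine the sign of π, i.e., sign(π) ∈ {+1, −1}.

+1

Start at x=177: 177 → 52 → 107 → 121 → 69 → 153 → 32 → … (one orbit).
11 cycles of lengths [19, 19, 19, 19, 19, 19, 19, 19, 19, 19, 1].
With 11 cycles on 191 points, sign = (−1)^{191−11} = +1.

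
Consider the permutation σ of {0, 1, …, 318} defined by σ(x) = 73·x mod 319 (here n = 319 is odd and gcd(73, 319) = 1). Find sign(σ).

+1

Start at x=257: 257 → 259 → 86 → 217 → 210 → 18 → 38 → … (one orbit).
Cycle type of π: 140×2 + 28 + 10 + 1; total 5 cycles.
With 5 cycles on 319 points, sign = (−1)^{319−5} = +1.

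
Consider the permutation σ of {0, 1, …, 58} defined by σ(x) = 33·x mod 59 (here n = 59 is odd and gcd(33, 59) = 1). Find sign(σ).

Start at x=23: 23 → 51 → 31 → 20 → 11 → 9 → 2 → … (one orbit).
Cycle type of π: 58 + 1; total 2 cycles.
With 2 cycles on 59 points, sign = (−1)^{59−2} = -1.
Zolotarev: (33|59) = -1, matching the cycle-count sign.

-1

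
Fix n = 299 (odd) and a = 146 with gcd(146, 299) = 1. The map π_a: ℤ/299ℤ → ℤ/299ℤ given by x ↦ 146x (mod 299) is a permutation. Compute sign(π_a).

+1

Start at x=146: 146 → 87 → 144 → 94 → 269 → 105 → 81 → … (one orbit).
Decompose π into cycles: lengths [33, 33, 33, 33, 33, 33, 33, 33, 11, 11, 3, 3, 3, 3, 1] (15 cycles, including the fixed point 0).
Σ(ℓ_i−1) = 299−15 = 284; sign = (−1)^284 = +1.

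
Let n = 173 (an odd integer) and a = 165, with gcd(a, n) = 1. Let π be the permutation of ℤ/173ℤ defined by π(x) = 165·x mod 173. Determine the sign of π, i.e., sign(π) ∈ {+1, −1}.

Trace 4: π^k(4) = [4, 141, 83, 28, 122, 62, 23] for k=0..6.
π_165 has 2 disjoint cycles with lengths [172, 1] on {0,…,172}.
n − c = 173 − 2 = 171; sign = (−1)^171 = -1.
Zolotarev: (165|173) = -1, matching the cycle-count sign.

-1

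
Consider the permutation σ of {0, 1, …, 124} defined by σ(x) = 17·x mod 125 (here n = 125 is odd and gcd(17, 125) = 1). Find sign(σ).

Orbit of 34 under x↦17x: [34, 78, 76, 42, 89, 13, 96]… (length divides ord_125(17)).
π_17 has 4 disjoint cycles with lengths [100, 20, 4, 1] on {0,…,124}.
Σ(ℓ_i−1) = 125−4 = 121; sign = (−1)^121 = -1.
The Jacobi symbol (17|125) = -1 (Zolotarev) agrees.

-1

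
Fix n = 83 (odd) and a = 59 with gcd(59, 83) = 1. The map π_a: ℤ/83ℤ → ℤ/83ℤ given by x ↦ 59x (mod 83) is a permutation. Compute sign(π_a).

Trace 12: π^k(12) = [12, 44, 23, 29, 51, 21, 77] for k=0..6.
3 cycles of lengths [41, 41, 1].
n − c = 83 − 3 = 80; sign = (−1)^80 = +1.
Check: (59/83) = +1 by Zolotarev.

+1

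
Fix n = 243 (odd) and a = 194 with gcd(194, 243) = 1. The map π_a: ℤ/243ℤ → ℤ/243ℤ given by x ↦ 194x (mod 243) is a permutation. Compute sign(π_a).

-1

Start at x=47: 47 → 127 → 95 → 205 → 161 → 130 → 191 → … (one orbit).
The orbit structure of x ↦ 194x mod 243: 6 orbits of sizes [162, 54, 18, 6, 2, 1].
n − c = 243 − 6 = 237; sign = (−1)^237 = -1.
The Jacobi symbol (194|243) = -1 (Zolotarev) agrees.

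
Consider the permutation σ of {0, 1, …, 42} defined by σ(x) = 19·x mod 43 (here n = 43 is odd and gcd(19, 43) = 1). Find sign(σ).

Orbit of 37 under x↦19x: [37, 15, 27, 40, 29, 35, 20]… (length divides ord_43(19)).
Cycle type of π: 42 + 1; total 2 cycles.
n − c = 43 − 2 = 41; sign = (−1)^41 = -1.

-1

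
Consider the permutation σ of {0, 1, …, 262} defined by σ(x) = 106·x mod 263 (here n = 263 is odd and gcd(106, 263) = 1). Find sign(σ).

Start at x=154: 154 → 18 → 67 → 1 → 106 → 190 → 152 → … (one orbit).
Cycle type of π: 262 + 1; total 2 cycles.
With 2 cycles on 263 points, sign = (−1)^{263−2} = -1.
The Jacobi symbol (106|263) = -1 (Zolotarev) agrees.

-1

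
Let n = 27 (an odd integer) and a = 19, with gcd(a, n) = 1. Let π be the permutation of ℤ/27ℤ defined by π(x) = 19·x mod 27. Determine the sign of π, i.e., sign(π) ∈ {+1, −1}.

+1

Start at x=1: 1 → 19 → 10 → 1 (one orbit).
Cycle type of π: 3×6 + 1×9; total 15 cycles.
15 cycles on 27: each ℓ→(−1)^(ℓ−1), product (−1)^12 = +1.
Zolotarev: (19|27) = +1, matching the cycle-count sign.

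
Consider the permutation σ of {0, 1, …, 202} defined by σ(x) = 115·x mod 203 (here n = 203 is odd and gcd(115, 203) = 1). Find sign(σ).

Trace 88: π^k(88) = [88, 173, 1, 115, 30, 202] for k=0..5.
π_115 has 44 disjoint cycles with lengths [6, 6, 6, 6, 6, 6, 6, 6, 6, 6, 6, 6, 6, 6, 6, 6, 6, 6, 6, 6, 6, 6, 6, 6, 6, 6, 6, 6, 6, 2, 2, 2, 2, 2, 2, 2, 2, 2, 2, 2, 2, 2, 2, 1] on {0,…,202}.
sign(π) = (−1)^{n − #cycles} = (−1)^{203−44} = (−1)^159 = -1.
Via Zolotarev, sign(π_{115}) = (115|203) = -1.

-1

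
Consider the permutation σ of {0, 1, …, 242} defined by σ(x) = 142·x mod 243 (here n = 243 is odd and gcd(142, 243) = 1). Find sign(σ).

Orbit of 76 under x↦142x: [76, 100, 106, 229, 199, 70, 220]… (length divides ord_243(142)).
Decompose π into cycles: lengths [81, 81, 27, 27, 9, 9, 3, 3, 1, 1, 1] (11 cycles, including the fixed point 0).
Σ(ℓ_i−1) = 243−11 = 232; sign = (−1)^232 = +1.

+1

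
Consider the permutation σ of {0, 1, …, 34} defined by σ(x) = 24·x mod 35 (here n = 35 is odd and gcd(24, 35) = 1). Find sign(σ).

Start at x=24: 24 → 16 → 34 → 11 → 19 → 1 → 24 (one orbit).
Decompose π into cycles: lengths [6, 6, 6, 6, 6, 2, 2, 1] (8 cycles, including the fixed point 0).
n − c = 35 − 8 = 27; sign = (−1)^27 = -1.
Check: (24/35) = -1 by Zolotarev.

-1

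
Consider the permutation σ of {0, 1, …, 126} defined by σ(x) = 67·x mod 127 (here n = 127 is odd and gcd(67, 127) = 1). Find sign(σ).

Orbit of 104 under x↦67x: [104, 110, 4, 14, 49, 108, 124]… (length divides ord_127(67)).
π_67 has 2 disjoint cycles with lengths [126, 1] on {0,…,126}.
n − c = 127 − 2 = 125; sign = (−1)^125 = -1.
Check: (67/127) = -1 by Zolotarev.

-1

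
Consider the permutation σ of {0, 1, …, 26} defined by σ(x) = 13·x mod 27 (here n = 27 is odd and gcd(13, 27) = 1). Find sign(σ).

+1

Orbit of 22 under x↦13x: [22, 16, 19, 4, 25, 1, 13]… (length divides ord_27(13)).
Decompose π into cycles: lengths [9, 9, 3, 3, 1, 1, 1] (7 cycles, including the fixed point 0).
With 7 cycles on 27 points, sign = (−1)^{27−7} = +1.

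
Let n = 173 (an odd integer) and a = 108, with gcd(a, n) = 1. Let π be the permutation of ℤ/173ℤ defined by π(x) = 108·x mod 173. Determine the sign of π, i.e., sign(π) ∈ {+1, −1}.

Start at x=17: 17 → 106 → 30 → 126 → 114 → 29 → 18 → … (one orbit).
2 cycles of lengths [172, 1].
sign(π) = (−1)^{n − #cycles} = (−1)^{173−2} = (−1)^171 = -1.
Zolotarev: (108|173) = -1, matching the cycle-count sign.

-1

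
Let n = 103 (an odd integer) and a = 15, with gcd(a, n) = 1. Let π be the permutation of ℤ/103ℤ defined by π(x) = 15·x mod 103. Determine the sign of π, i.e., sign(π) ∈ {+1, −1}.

+1

Orbit of 38 under x↦15x: [38, 55, 1, 15, 19, 79, 52]… (length divides ord_103(15)).
Decompose π into cycles: lengths [51, 51, 1] (3 cycles, including the fixed point 0).
n − c = 103 − 3 = 100; sign = (−1)^100 = +1.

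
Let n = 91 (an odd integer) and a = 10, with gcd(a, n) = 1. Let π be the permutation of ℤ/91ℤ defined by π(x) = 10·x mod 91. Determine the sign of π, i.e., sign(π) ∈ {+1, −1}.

Trace 1: π^k(1) = [1, 10, 9, 90, 81, 82] for k=0..5.
π_10 has 16 disjoint cycles with lengths [6, 6, 6, 6, 6, 6, 6, 6, 6, 6, 6, 6, 6, 6, 6, 1] on {0,…,90}.
n − c = 91 − 16 = 75; sign = (−1)^75 = -1.
(10|91)_J = -1 (Zolotarev's lemma cross-check).

-1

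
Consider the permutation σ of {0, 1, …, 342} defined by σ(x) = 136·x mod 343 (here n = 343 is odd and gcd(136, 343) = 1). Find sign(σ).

-1

Trace 53: π^k(53) = [53, 5, 337, 213, 156, 293, 60] for k=0..6.
Cycle lengths of π_136 on ℤ/343ℤ: [294, 42, 6, 1]; 4 cycles in total.
4 cycles on 343: each ℓ→(−1)^(ℓ−1), product (−1)^339 = -1.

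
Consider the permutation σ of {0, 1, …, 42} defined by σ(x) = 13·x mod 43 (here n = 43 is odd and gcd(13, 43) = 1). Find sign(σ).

Trace 24: π^k(24) = [24, 11, 14, 10, 1, 13, 40] for k=0..6.
3 cycles of lengths [21, 21, 1].
Σ(ℓ_i−1) = 43−3 = 40; sign = (−1)^40 = +1.
(13|43)_J = +1 (Zolotarev's lemma cross-check).

+1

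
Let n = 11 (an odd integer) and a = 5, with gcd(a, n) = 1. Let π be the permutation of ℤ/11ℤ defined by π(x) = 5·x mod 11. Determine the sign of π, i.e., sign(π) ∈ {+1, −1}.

+1

Trace 5: π^k(5) = [5, 3, 4, 9, 1] for k=0..4.
Cycle lengths of π_5 on ℤ/11ℤ: [5, 5, 1]; 3 cycles in total.
n − c = 11 − 3 = 8; sign = (−1)^8 = +1.
(5|11)_J = +1 (Zolotarev's lemma cross-check).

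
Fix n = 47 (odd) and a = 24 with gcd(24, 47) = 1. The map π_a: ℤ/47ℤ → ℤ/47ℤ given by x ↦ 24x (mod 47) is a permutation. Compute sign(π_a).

Trace 32: π^k(32) = [32, 16, 8, 4, 2, 1, 24] for k=0..6.
Decompose π into cycles: lengths [23, 23, 1] (3 cycles, including the fixed point 0).
47 − 3 = 44 transpositions; sign(π) = (−1)^44 = +1.
Via Zolotarev, sign(π_{24}) = (24|47) = +1.

+1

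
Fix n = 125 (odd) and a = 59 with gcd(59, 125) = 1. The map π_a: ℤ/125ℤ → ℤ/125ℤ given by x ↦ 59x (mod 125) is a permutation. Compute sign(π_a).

Trace 74: π^k(74) = [74, 116, 94, 46, 89, 1, 59] for k=0..6.
7 cycles of lengths [50, 50, 10, 10, 2, 2, 1].
125 − 7 = 118 transpositions; sign(π) = (−1)^118 = +1.

+1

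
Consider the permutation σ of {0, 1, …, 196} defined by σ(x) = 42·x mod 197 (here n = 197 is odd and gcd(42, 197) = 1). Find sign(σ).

+1

Orbit of 34 under x↦42x: [34, 49, 88, 150, 193, 29, 36]… (length divides ord_197(42)).
Cycle lengths of π_42 on ℤ/197ℤ: [49, 49, 49, 49, 1]; 5 cycles in total.
n − c = 197 − 5 = 192; sign = (−1)^192 = +1.
The Jacobi symbol (42|197) = +1 (Zolotarev) agrees.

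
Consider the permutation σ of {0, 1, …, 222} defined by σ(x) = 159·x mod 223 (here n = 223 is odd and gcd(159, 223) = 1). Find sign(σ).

-1

Start at x=105: 105 → 193 → 136 → 216 → 2 → 95 → 164 → … (one orbit).
π_159 has 4 disjoint cycles with lengths [74, 74, 74, 1] on {0,…,222}.
n − c = 223 − 4 = 219; sign = (−1)^219 = -1.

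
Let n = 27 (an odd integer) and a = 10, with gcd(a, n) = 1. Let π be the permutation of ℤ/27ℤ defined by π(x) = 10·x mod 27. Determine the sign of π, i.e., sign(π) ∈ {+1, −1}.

Start at x=1: 1 → 10 → 19 → 1 (one orbit).
15 cycles of lengths [3, 3, 3, 3, 3, 3, 1, 1, 1, 1, 1, 1, 1, 1, 1].
n − c = 27 − 15 = 12; sign = (−1)^12 = +1.

+1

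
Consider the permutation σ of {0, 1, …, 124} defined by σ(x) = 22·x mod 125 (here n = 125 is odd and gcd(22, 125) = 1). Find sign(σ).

-1

Start at x=58: 58 → 26 → 72 → 84 → 98 → 31 → 57 → … (one orbit).
Cycle lengths of π_22 on ℤ/125ℤ: [100, 20, 4, 1]; 4 cycles in total.
With 4 cycles on 125 points, sign = (−1)^{125−4} = -1.
(22|125)_J = -1 (Zolotarev's lemma cross-check).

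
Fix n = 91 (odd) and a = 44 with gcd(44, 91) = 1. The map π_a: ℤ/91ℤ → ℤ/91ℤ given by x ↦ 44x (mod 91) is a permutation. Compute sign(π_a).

-1

Start at x=8: 8 → 79 → 18 → 64 → 86 → 53 → 57 → … (one orbit).
The orbit structure of x ↦ 44x mod 91: 12 orbits of sizes [12, 12, 12, 12, 12, 12, 4, 4, 4, 3, 3, 1].
sign(π) = (−1)^{n − #cycles} = (−1)^{91−12} = (−1)^79 = -1.
Via Zolotarev, sign(π_{44}) = (44|91) = -1.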